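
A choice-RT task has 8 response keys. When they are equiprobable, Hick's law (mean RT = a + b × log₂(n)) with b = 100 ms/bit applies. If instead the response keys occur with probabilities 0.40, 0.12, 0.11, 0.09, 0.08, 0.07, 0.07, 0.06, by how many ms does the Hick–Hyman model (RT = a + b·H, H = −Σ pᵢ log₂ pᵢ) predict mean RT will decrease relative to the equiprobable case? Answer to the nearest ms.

The RT saving is b·ΔH. Equiprobable H₀ = log₂(8) = 3.0000 bits; with the given probabilities H = 2.6309 bits.
b·(H₀ − H) = 100 × (3.0000 − 2.6309) = 36.91 ms.

37 ms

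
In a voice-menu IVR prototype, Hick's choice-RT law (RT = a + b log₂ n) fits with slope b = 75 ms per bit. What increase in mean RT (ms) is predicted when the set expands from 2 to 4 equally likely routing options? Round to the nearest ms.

75 ms

Only the slope matters, since a is common to both: ΔRT = b·log₂(n₂/n₁).
log₂(4) − log₂(2) = log₂(4/2) = log₂(2) = 1.
ΔRT = 75 × 1.0000 = 75.000 ms.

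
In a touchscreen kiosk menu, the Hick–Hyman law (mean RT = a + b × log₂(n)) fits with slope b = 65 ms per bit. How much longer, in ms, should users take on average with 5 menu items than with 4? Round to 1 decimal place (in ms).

The intercept a cancels: ΔRT = b·(log₂ n₂ − log₂ n₁) = b·log₂(n₂/n₁).
log₂(5) − log₂(4) = 2.3219 − 2 = 0.3219.
ΔRT = 65 × 0.3219 = 20.925 ms.

20.9 ms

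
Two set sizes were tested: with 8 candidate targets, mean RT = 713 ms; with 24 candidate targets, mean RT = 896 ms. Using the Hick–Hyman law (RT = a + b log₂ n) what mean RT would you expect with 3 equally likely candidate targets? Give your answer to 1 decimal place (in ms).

549.6 ms

With log₂ n on the abscissa the relation is linear; from the two conditions:
  b = (896 − 713) / (log₂ 24 − log₂ 8) = 183 / (4.5850 − 3) = 115.460 ms/bit
  a = 713 − 115.460 × 3 = 366.620 ms
Then RT(3) = 366.620 + 115.460 × log₂ 3 = 366.620 + 115.460 × 1.5850 ≈ 549.620 ms.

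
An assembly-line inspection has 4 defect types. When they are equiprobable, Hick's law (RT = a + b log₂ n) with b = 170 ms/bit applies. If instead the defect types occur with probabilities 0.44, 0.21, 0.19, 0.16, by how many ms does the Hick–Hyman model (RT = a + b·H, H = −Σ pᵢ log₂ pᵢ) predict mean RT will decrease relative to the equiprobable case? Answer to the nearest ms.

Equiprobable entropy H₀ = log₂ 4 = 2.0000 bits.
Skewed entropy H = −Σ pᵢ log₂ pᵢ = 1.8722 bits.
ΔRT = b·(H₀ − H) = 170 × 0.1278 = 21.72 ms.

22 ms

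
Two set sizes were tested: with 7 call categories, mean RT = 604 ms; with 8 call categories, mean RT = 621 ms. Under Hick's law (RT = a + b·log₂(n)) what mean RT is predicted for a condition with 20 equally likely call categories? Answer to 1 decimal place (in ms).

737.7 ms

Fit slope and intercept:
  b = (621 − 604) / (log₂ 8 − log₂ 7) = 17 / (3 − 2.8074) = 88.245 ms/bit
  a = 604 − 88.245 × 2.8074 = 356.264 ms
Then RT(20) = 356.264 + 88.245 × log₂ 20 = 356.264 + 88.245 × 4.3219 ≈ 737.654 ms.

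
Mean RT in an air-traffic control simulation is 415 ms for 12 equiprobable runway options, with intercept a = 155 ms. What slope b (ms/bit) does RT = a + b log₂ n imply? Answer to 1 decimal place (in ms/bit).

12 alternatives carry log₂ 12 = 3.5850 bits; the choice cost is 415 − 155 = 260 ms, so b = 260/3.5850 = 72.525 ms/bit.

72.5 ms/bit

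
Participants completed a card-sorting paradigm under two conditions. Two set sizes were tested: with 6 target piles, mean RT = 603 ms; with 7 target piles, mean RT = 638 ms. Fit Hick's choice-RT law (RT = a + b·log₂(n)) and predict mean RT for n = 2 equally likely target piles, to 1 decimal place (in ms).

353.6 ms

RT is linear in log₂ n, so two points fix the line:
  b = (638 − 603) / (log₂ 7 − log₂ 6) = 35 / (2.8074 − 2.5850) = 157.379 ms/bit
  a = 603 − 157.379 × 2.5850 = 196.180 ms
Then RT(2) = 196.180 + 157.379 × log₂ 2 = 196.180 + 157.379 × 1 ≈ 353.559 ms.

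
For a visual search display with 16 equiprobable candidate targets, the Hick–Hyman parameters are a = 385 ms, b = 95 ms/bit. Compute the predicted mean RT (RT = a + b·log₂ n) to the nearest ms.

log₂(16) = 4 bits, so RT = 385 + 95 × 4 ≈ 765.000 ms.

765 ms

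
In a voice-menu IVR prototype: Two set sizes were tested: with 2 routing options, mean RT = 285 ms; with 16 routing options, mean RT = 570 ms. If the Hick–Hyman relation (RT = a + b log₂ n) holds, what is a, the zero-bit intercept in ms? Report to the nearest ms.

190 ms

Slope: b = (570 − 285) / (log₂ 16 − log₂ 2) = 285/3.0000 = 95 ms/bit.
a = RT₁ − b·log₂ n₁ = 285 − 95 × 1 = 190.000 ms.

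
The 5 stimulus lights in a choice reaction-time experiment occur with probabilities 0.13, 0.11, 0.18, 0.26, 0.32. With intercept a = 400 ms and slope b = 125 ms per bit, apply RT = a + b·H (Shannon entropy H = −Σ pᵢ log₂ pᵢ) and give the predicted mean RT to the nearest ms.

676 ms

H = 0.13·log₂(1/0.13) + 0.11·log₂(1/0.11) + 0.18·log₂(1/0.18) + 0.26·log₂(1/0.26) + 0.32·log₂(1/0.32) = 2.2096 bits.
RT = 400 + 125 × 2.2096 = 676.20 ms.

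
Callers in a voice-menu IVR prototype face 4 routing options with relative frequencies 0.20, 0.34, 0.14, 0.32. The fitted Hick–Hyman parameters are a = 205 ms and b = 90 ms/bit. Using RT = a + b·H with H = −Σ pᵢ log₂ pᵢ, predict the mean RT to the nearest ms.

H = 0.20·log₂(1/0.20) + 0.34·log₂(1/0.34) + 0.14·log₂(1/0.14) + 0.32·log₂(1/0.32) = 1.9167 bits.
RT = 205 + 90 × 1.9167 = 377.50 ms.

378 ms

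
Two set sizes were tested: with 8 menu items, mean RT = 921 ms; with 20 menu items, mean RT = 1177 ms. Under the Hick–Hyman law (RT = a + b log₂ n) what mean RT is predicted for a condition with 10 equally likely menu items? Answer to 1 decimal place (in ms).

983.3 ms

Fit slope and intercept:
  b = (1177 − 921) / (log₂ 20 − log₂ 8) = 256 / (4.3219 − 3) = 193.657 ms/bit
  a = 921 − 193.657 × 3 = 340.030 ms
Then RT(10) = 340.030 + 193.657 × log₂ 10 = 340.030 + 193.657 × 3.3219 ≈ 983.343 ms.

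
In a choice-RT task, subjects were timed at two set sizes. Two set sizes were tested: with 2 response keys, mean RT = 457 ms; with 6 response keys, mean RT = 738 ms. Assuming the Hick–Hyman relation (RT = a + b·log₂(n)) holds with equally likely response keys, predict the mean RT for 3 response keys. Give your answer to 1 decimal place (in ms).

RT is linear in log₂ n, so two points fix the line:
  b = (738 − 457) / (log₂ 6 − log₂ 2) = 281 / (2.5850 − 1) = 177.291 ms/bit
  a = 457 − 177.291 × 1 = 279.709 ms
Then RT(3) = 279.709 + 177.291 × log₂ 3 = 279.709 + 177.291 × 1.5850 ≈ 560.709 ms.

560.7 ms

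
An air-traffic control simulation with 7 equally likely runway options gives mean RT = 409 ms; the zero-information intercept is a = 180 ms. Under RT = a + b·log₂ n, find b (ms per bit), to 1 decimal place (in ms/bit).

81.6 ms/bit

b = (409 − 180) / log₂(7) = 229 / 2.8074 = 81.571 ms/bit.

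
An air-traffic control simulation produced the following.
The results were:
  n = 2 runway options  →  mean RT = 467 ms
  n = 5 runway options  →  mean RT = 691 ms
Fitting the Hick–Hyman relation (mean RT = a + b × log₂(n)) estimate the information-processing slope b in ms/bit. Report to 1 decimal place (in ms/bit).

169.4 ms/bit

The slope on a log₂ axis is (691 − 467) / (2.3219 − 1) = 169.449 ms/bit.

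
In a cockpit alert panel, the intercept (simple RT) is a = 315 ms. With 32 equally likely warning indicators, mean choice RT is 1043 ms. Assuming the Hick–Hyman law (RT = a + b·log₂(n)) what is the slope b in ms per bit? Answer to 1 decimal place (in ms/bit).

32 alternatives carry log₂ 32 = 5 bits; the choice cost is 1043 − 315 = 728 ms, so b = 728/5 = 145.600 ms/bit.

145.6 ms/bit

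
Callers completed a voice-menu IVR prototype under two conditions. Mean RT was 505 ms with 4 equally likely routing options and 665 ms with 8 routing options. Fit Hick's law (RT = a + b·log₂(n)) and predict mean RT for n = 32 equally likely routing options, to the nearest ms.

Fit slope and intercept:
  b = (665 − 505) / (log₂ 8 − log₂ 4) = 160 / (3 − 2) = 160 ms/bit
  a = 505 − 160 × 2 = 185 ms
Then RT(32) = 185 + 160 × log₂ 32 = 185 + 160 × 5 ≈ 985.000 ms.

985 ms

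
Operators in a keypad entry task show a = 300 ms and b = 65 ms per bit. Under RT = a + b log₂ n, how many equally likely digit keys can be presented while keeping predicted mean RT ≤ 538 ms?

12

Information budget: (538 − 300)/65 = 3.6615 bits, so n ≤ 2^3.6615 = 12.654 → at most 12.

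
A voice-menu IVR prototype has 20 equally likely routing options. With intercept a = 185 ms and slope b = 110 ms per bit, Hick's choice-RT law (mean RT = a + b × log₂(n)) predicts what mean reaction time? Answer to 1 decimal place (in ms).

660.4 ms

log₂(20) = 4.3219 bits, so RT = 185 + 110 × 4.3219 ≈ 660.412 ms.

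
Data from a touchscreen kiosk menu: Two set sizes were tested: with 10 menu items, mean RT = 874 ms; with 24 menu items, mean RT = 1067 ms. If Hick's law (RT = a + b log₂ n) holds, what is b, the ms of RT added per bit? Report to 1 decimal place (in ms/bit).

152.8 ms/bit

Slope: b = (1067 − 874) / (log₂ 24 − log₂ 10) = 193/1.2630 = 152.807 ms/bit.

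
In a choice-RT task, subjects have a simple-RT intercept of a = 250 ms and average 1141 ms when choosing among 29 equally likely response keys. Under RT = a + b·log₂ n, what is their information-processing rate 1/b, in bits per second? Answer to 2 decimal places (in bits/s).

b = (1141 − 250)/log₂ 29 = 891/4.8580 = 183.410 ms per bit = 0.18341 s/bit; the reciprocal is 5.452 bits/s.

5.45 bits/s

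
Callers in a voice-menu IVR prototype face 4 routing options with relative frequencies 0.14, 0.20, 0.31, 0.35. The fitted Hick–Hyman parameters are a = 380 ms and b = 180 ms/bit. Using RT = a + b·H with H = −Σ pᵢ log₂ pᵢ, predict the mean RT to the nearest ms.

725 ms

Entropy contributions −pᵢ log₂ pᵢ: 0.3971, 0.4644, 0.5238, 0.5301; sum H = 1.9154 bits.
RT = a + bH = 380 + 180·1.9154 = 724.77 ms.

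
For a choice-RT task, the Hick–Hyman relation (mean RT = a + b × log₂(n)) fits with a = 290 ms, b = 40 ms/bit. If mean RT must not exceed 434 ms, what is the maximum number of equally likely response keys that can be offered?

Set 290 + 40·log₂ n ≤ 434 → log₂ n ≤ (434 − 290)/40 = 3.6000.
So n ≤ 2^3.6000 = 12.126; the largest integer n is 12.

12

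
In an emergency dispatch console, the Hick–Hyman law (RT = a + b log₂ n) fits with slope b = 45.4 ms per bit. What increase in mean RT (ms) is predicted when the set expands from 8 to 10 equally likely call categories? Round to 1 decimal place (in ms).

14.6 ms

Only the slope matters, since a is common to both: ΔRT = b·log₂(n₂/n₁).
log₂(10) − log₂(8) = 3.3219 − 3 = 0.3219.
ΔRT = 45.4 × 0.3219 = 14.616 ms.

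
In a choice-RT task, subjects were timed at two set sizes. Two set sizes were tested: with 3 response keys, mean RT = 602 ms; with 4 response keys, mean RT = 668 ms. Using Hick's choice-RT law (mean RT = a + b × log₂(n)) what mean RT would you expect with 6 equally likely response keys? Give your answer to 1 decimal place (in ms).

761.0 ms

Solve the two-equation system in a and b:
  b = (668 − 602) / (log₂ 4 − log₂ 3) = 66 / (2 − 1.5850) = 159.022 ms/bit
  a = 602 − 159.022 × 1.5850 = 349.956 ms
Then RT(6) = 349.956 + 159.022 × log₂ 6 = 349.956 + 159.022 × 2.5850 ≈ 761.022 ms.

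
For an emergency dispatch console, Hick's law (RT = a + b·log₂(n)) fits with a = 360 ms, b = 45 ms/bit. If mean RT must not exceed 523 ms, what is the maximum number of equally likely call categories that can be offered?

Information budget: (523 − 360)/45 = 3.6222 bits, so n ≤ 2^3.6222 = 12.314 → at most 12.

12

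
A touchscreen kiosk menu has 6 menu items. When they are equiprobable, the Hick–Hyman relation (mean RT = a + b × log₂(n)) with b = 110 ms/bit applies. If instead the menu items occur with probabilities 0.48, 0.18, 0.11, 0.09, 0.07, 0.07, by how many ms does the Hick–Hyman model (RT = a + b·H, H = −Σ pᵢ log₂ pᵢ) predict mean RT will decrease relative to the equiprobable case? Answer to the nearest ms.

47 ms

The RT saving is b·ΔH. Equiprobable H₀ = log₂(6) = 2.5850 bits; with the given probabilities H = 2.1536 bits.
b·(H₀ − H) = 110 × (2.5850 − 2.1536) = 47.45 ms.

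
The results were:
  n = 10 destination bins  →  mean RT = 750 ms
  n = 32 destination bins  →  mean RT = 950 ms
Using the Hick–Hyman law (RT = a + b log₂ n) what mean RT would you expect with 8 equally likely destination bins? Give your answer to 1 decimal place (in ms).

711.6 ms

Fit slope and intercept:
  b = (950 − 750) / (log₂ 32 − log₂ 10) = 200 / (5 − 3.3219) = 119.184 ms/bit
  a = 750 − 119.184 × 3.3219 = 354.078 ms
Then RT(8) = 354.078 + 119.184 × log₂ 8 = 354.078 + 119.184 × 3 ≈ 711.631 ms.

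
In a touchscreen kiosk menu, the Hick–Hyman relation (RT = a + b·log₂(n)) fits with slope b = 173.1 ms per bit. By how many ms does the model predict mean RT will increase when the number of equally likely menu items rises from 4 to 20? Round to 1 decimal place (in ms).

401.9 ms

The intercept a cancels: ΔRT = b·(log₂ n₂ − log₂ n₁) = b·log₂(n₂/n₁).
log₂(20) − log₂(4) = 4.3219 − 2 = 2.3219.
ΔRT = 173.1 × 2.3219 = 401.926 ms.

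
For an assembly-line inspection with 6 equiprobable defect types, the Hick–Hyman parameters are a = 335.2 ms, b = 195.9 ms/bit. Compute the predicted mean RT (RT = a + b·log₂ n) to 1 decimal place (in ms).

log₂(6) = 2.5850 bits, so RT = 335.2 + 195.9 × 2.5850 ≈ 841.594 ms.

841.6 ms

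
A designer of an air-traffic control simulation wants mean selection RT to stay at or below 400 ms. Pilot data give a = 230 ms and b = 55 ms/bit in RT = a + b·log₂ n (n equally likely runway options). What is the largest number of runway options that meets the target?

Information budget: (400 − 230)/55 = 3.0909 bits, so n ≤ 2^3.0909 = 8.520 → at most 8.

8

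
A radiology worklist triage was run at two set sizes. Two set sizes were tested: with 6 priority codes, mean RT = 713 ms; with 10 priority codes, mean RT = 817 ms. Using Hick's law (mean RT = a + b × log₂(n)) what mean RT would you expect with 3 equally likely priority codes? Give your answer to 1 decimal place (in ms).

Solve the two-equation system in a and b:
  b = (817 − 713) / (log₂ 10 − log₂ 6) = 104 / (3.3219 − 2.5850) = 141.119 ms/bit
  a = 713 − 141.119 × 2.5850 = 348.212 ms
Then RT(3) = 348.212 + 141.119 × log₂ 3 = 348.212 + 141.119 × 1.5850 ≈ 571.881 ms.

571.9 ms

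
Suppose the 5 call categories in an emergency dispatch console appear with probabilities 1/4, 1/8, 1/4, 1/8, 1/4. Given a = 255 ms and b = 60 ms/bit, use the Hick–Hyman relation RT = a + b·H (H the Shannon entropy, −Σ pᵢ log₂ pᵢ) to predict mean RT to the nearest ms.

390 ms

Each term −pᵢ log₂ pᵢ: 0.25·2 + 0.125·3 + 0.25·2 + 0.125·3 + 0.25·2; summed, H = 2.250 bits.
Mean RT = a + bH = 255 + 60·2.250 = 390.00 ms.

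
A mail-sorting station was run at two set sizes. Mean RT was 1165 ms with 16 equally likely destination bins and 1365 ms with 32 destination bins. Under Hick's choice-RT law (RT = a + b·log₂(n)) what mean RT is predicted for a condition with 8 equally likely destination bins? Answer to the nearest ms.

965 ms

Fit slope and intercept:
  b = (1365 − 1165) / (log₂ 32 − log₂ 16) = 200 / (5 − 4) = 200 ms/bit
  a = 1165 − 200 × 4 = 365 ms
Then RT(8) = 365 + 200 × log₂ 8 = 365 + 200 × 3 ≈ 965.000 ms.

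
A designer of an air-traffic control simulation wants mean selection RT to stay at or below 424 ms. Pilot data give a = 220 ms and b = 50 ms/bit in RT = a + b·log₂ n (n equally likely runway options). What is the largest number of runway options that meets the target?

50·log₂ n ≤ 424 − 220 = 204, giving log₂ n ≤ 4.0800 and n ≤ 16.912. The largest whole number is 16.

16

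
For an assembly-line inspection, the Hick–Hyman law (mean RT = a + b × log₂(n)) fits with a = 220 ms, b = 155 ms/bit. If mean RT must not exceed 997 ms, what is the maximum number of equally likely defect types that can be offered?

155·log₂ n ≤ 997 − 220 = 777, giving log₂ n ≤ 5.0129 and n ≤ 32.287. The largest whole number is 32.

32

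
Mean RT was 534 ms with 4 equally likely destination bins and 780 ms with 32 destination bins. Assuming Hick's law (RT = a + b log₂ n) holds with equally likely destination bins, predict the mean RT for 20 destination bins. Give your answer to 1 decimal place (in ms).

724.4 ms

Fit slope and intercept:
  b = (780 − 534) / (log₂ 32 − log₂ 4) = 246 / (5 − 2) = 82.000 ms/bit
  a = 534 − 82.000 × 2 = 370.000 ms
Then RT(20) = 370.000 + 82.000 × log₂ 20 = 370.000 + 82.000 × 4.3219 ≈ 724.398 ms.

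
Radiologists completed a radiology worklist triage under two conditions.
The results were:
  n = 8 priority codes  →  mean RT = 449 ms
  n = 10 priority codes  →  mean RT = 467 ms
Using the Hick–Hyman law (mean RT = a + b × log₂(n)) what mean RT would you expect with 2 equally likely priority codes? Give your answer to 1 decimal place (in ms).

RT is linear in log₂ n, so two points fix the line:
  b = (467 − 449) / (log₂ 10 − log₂ 8) = 18 / (3.3219 − 3) = 55.913 ms/bit
  a = 449 − 55.913 × 3 = 281.261 ms
Then RT(2) = 281.261 + 55.913 × log₂ 2 = 281.261 + 55.913 × 1 ≈ 337.174 ms.

337.2 ms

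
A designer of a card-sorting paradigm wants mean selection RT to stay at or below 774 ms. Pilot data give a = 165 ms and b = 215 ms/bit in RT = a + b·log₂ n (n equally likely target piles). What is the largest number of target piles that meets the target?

7

215·log₂ n ≤ 774 − 165 = 609, giving log₂ n ≤ 2.8326 and n ≤ 7.123. The largest whole number is 7.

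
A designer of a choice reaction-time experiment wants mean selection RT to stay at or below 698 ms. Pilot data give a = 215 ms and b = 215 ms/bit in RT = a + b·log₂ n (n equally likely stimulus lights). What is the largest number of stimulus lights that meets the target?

4

Set 215 + 215·log₂ n ≤ 698 → log₂ n ≤ (698 − 215)/215 = 2.2465.
So n ≤ 2^2.2465 = 4.745; the largest integer n is 4.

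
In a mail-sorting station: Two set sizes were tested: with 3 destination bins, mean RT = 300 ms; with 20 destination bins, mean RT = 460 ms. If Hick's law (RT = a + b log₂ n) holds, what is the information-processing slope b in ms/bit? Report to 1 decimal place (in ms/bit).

58.5 ms/bit

The slope on a log₂ axis is (460 − 300) / (4.3219 − 1.5850) = 58.459 ms/bit.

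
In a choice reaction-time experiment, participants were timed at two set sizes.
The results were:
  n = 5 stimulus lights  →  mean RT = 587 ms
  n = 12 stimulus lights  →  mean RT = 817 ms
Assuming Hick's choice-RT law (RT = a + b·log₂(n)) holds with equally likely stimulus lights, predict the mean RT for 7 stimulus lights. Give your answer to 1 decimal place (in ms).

RT is linear in log₂ n, so two points fix the line:
  b = (817 − 587) / (log₂ 12 − log₂ 5) = 230 / (3.5850 − 2.3219) = 182.101 ms/bit
  a = 587 − 182.101 × 2.3219 = 164.174 ms
Then RT(7) = 164.174 + 182.101 × log₂ 7 = 164.174 + 182.101 × 2.8074 ≈ 675.397 ms.

675.4 ms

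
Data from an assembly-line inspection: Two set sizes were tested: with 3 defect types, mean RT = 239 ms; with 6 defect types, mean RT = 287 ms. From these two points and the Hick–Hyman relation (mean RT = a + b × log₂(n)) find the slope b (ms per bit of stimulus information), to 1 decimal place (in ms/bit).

The slope on a log₂ axis is (287 − 239) / (2.5850 − 1.5850) = 48.000 ms/bit.

48.0 ms/bit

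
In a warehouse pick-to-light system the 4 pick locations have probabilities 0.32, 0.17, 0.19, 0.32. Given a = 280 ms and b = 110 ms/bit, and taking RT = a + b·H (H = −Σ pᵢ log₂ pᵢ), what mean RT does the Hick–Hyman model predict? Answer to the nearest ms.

H = 0.32·log₂(1/0.32) + 0.17·log₂(1/0.17) + 0.19·log₂(1/0.19) + 0.32·log₂(1/0.32) = 1.9419 bits.
RT = 280 + 110 × 1.9419 = 493.61 ms.

494 ms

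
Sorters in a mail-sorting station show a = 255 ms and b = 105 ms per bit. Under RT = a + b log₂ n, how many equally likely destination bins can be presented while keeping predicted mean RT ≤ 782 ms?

Information budget: (782 − 255)/105 = 5.0190 bits, so n ≤ 2^5.0190 = 32.425 → at most 32.

32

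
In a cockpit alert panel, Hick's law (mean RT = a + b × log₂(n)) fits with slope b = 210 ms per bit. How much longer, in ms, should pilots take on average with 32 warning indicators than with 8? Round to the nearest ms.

420 ms

The intercept a cancels: ΔRT = b·(log₂ n₂ − log₂ n₁) = b·log₂(n₂/n₁).
log₂(32) − log₂(8) = log₂(32/8) = log₂(4) = 2.
ΔRT = 210 × 2.0000 = 420.000 ms.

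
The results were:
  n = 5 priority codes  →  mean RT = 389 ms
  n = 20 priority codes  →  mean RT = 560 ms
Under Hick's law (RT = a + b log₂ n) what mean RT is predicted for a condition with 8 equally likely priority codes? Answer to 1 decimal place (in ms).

Fit slope and intercept:
  b = (560 − 389) / (log₂ 20 − log₂ 5) = 171 / (4.3219 − 2.3219) = 85.500 ms/bit
  a = 389 − 85.500 × 2.3219 = 190.475 ms
Then RT(8) = 190.475 + 85.500 × log₂ 8 = 190.475 + 85.500 × 3 ≈ 446.975 ms.

447.0 ms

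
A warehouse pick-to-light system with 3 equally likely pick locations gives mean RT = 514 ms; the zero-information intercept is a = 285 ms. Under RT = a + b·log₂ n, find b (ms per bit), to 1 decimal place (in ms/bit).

144.5 ms/bit

b = (514 − 285) / log₂(3) = 229 / 1.5850 = 144.483 ms/bit.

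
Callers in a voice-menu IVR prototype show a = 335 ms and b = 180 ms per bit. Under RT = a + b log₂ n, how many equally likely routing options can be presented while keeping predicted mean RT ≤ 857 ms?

Set 335 + 180·log₂ n ≤ 857 → log₂ n ≤ (857 − 335)/180 = 2.9000.
So n ≤ 2^2.9000 = 7.464; the largest integer n is 7.

7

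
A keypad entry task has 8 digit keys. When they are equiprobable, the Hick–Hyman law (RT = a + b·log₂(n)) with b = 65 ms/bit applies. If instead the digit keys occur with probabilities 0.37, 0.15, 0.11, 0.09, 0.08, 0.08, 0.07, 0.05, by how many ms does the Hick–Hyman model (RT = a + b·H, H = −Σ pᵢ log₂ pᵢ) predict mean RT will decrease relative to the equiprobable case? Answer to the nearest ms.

21 ms

The RT saving is b·ΔH. Equiprobable H₀ = log₂(8) = 3.0000 bits; with the given probabilities H = 2.6719 bits.
b·(H₀ − H) = 65 × (3.0000 − 2.6719) = 21.33 ms.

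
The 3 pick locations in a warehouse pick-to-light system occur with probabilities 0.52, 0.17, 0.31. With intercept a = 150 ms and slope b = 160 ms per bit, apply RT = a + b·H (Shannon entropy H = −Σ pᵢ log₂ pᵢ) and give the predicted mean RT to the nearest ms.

H = 0.52·log₂(1/0.52) + 0.17·log₂(1/0.17) + 0.31·log₂(1/0.31) = 1.4490 bits.
RT = 150 + 160 × 1.4490 = 381.83 ms.

382 ms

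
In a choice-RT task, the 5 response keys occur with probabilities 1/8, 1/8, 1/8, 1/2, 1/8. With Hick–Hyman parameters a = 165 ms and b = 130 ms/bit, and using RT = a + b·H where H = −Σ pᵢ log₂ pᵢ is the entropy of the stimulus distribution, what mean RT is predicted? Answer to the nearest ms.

425 ms

H = −Σ pᵢ log₂ pᵢ = 0.125·3 + 0.125·3 + 0.125·3 + 0.5·1 + 0.125·3 = 2.000 bits.
RT = 165 + 130 × 2.000 = 425.00 ms.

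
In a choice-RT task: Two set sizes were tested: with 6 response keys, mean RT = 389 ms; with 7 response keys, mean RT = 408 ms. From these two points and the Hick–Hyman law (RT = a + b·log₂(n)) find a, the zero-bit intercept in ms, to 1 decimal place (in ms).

168.2 ms

b = (RT₂ − RT₁)/(log₂ n₂ − log₂ n₁) = (408 − 389)/(2.8074 − 2.5850) = 85.435 ms/bit.
a = RT₁ − b·log₂ n₁ = 389 − 85.435 × 2.5850 = 168.155 ms.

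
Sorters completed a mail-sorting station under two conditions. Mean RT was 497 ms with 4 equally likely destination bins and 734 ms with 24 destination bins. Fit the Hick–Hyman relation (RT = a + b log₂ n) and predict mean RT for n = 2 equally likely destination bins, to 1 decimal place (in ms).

405.3 ms

Fit slope and intercept:
  b = (734 − 497) / (log₂ 24 − log₂ 4) = 237 / (4.5850 − 2) = 91.684 ms/bit
  a = 497 − 91.684 × 2 = 313.632 ms
Then RT(2) = 313.632 + 91.684 × log₂ 2 = 313.632 + 91.684 × 1 ≈ 405.316 ms.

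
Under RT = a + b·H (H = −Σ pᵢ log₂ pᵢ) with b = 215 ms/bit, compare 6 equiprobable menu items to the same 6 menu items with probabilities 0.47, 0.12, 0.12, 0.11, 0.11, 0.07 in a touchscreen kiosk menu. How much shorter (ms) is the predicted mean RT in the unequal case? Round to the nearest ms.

79 ms

The RT saving is b·ΔH. Equiprobable H₀ = log₂(6) = 2.5850 bits; with the given probabilities H = 2.2152 bits.
b·(H₀ − H) = 215 × (2.5850 − 2.2152) = 79.49 ms.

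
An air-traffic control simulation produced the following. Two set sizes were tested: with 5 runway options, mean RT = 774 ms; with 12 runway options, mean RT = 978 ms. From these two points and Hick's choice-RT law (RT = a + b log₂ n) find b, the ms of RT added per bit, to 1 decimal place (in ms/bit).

The slope on a log₂ axis is (978 − 774) / (3.5850 − 2.3219) = 161.516 ms/bit.

161.5 ms/bit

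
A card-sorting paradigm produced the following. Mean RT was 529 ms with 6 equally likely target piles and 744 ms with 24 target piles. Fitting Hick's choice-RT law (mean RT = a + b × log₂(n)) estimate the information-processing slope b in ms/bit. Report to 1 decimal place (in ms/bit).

107.5 ms/bit

The slope on a log₂ axis is (744 − 529) / (4.5850 − 2.5850) = 107.500 ms/bit.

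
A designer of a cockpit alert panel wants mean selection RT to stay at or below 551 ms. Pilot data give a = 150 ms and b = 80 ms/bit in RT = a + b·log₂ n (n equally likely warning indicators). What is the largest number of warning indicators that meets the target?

32

80·log₂ n ≤ 551 − 150 = 401, giving log₂ n ≤ 5.0125 and n ≤ 32.278. The largest whole number is 32.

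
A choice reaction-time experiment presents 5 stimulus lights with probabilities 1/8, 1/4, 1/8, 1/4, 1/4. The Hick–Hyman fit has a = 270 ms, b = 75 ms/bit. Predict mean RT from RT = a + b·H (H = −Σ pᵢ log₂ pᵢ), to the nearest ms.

439 ms

Each term −pᵢ log₂ pᵢ: 0.125·3 + 0.25·2 + 0.125·3 + 0.25·2 + 0.25·2; summed, H = 2.250 bits.
Mean RT = a + bH = 270 + 75·2.250 = 438.75 ms.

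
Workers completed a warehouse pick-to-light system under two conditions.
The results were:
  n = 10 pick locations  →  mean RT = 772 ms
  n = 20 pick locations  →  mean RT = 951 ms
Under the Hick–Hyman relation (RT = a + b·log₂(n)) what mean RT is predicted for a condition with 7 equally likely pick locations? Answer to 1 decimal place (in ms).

679.9 ms

RT is linear in log₂ n, so two points fix the line:
  b = (951 − 772) / (log₂ 20 − log₂ 10) = 179 / (4.3219 − 3.3219) = 179.000 ms/bit
  a = 772 − 179.000 × 3.3219 = 177.375 ms
Then RT(7) = 177.375 + 179.000 × log₂ 7 = 177.375 + 179.000 × 2.8074 ≈ 679.891 ms.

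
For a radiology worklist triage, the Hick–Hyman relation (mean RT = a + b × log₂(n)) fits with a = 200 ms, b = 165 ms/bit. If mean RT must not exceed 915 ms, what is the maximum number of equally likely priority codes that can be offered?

20

165·log₂ n ≤ 915 − 200 = 715, giving log₂ n ≤ 4.3333 and n ≤ 20.159. The largest whole number is 20.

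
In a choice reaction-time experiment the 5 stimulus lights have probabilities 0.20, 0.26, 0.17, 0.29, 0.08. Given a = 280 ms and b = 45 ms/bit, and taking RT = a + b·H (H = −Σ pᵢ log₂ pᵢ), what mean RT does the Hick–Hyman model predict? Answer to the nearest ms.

380 ms

Entropy contributions −pᵢ log₂ pᵢ: 0.4644, 0.5053, 0.4346, 0.5179, 0.2915; sum H = 2.2137 bits.
RT = a + bH = 280 + 45·2.2137 = 379.62 ms.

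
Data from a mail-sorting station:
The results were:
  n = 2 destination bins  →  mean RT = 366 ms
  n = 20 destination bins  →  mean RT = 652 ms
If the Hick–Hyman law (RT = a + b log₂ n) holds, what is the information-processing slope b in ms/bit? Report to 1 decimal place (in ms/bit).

b = (RT₂ − RT₁)/(log₂ n₂ − log₂ n₁) = (652 − 366)/(4.3219 − 1) = 86.095 ms/bit.

86.1 ms/bit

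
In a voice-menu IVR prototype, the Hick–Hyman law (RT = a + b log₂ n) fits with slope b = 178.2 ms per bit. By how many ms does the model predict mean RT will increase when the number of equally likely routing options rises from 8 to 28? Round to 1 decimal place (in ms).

322.1 ms

ΔRT = (a + b log₂ n₂) − (a + b log₂ n₁) = b·(log₂ n₂ − log₂ n₁).
log₂(28) − log₂(8) = 4.8074 − 3 = 1.8074.
ΔRT = 178.2 × 1.8074 = 322.071 ms.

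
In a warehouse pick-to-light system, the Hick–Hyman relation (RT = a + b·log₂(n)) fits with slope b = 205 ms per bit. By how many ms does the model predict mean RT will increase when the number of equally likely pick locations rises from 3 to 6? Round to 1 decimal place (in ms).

205.0 ms

Only the slope matters, since a is common to both: ΔRT = b·log₂(n₂/n₁).
log₂(6) − log₂(3) = log₂(6/3) = log₂(2) = 1.
ΔRT = 205 × 1.0000 = 205.000 ms.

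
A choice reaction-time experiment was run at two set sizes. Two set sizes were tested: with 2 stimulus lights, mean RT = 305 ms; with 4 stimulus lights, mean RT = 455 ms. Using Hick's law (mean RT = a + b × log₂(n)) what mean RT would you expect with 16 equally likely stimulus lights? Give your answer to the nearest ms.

Solve the two-equation system in a and b:
  b = (455 − 305) / (log₂ 4 − log₂ 2) = 150 / (2 − 1) = 150 ms/bit
  a = 305 − 150 × 1 = 155 ms
Then RT(16) = 155 + 150 × log₂ 16 = 155 + 150 × 4 ≈ 755.000 ms.

755 ms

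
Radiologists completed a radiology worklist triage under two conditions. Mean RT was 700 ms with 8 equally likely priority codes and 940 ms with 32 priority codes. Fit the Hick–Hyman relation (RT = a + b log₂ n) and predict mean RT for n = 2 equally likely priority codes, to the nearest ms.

460 ms

RT is linear in log₂ n, so two points fix the line:
  b = (940 − 700) / (log₂ 32 − log₂ 8) = 240 / (5 − 3) = 120 ms/bit
  a = 700 − 120 × 3 = 340 ms
Then RT(2) = 340 + 120 × log₂ 2 = 340 + 120 × 1 ≈ 460.000 ms.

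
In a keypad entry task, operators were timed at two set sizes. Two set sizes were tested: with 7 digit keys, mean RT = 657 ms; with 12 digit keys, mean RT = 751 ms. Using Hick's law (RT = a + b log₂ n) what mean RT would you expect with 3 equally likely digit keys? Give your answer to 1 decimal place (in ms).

Fit slope and intercept:
  b = (751 − 657) / (log₂ 12 − log₂ 7) = 94 / (3.5850 − 2.8074) = 120.884 ms/bit
  a = 657 − 120.884 × 2.8074 = 317.637 ms
Then RT(3) = 317.637 + 120.884 × log₂ 3 = 317.637 + 120.884 × 1.5850 ≈ 509.233 ms.

509.2 ms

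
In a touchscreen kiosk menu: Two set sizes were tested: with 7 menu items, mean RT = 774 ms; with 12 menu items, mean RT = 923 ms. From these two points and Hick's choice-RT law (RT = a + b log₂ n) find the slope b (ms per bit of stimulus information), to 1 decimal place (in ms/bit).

Slope: b = (923 − 774) / (log₂ 12 − log₂ 7) = 149/0.7776 = 191.613 ms/bit.

191.6 ms/bit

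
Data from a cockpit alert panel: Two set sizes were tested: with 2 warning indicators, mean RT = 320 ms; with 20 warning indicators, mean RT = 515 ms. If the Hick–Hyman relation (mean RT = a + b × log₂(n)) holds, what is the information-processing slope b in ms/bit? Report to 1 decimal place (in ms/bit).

58.7 ms/bit

b = (RT₂ − RT₁)/(log₂ n₂ − log₂ n₁) = (515 − 320)/(4.3219 − 1) = 58.701 ms/bit.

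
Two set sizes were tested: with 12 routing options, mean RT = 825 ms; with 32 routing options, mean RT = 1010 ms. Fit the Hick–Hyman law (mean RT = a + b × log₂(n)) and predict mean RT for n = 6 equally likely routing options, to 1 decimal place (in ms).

694.3 ms

With log₂ n on the abscissa the relation is linear; from the two conditions:
  b = (1010 − 825) / (log₂ 32 − log₂ 12) = 185 / (5 − 3.5850) = 130.739 ms/bit
  a = 825 − 130.739 × 3.5850 = 356.307 ms
Then RT(6) = 356.307 + 130.739 × log₂ 6 = 356.307 + 130.739 × 2.5850 ≈ 694.261 ms.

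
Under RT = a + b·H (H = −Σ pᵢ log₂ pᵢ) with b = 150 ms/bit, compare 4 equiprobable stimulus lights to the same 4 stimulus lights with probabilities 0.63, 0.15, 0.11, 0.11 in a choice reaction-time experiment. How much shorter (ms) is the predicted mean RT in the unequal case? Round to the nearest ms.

Equiprobable entropy H₀ = log₂ 4 = 2.0000 bits.
Skewed entropy H = −Σ pᵢ log₂ pᵢ = 1.5311 bits.
ΔRT = b·(H₀ − H) = 150 × 0.4689 = 70.34 ms.

70 ms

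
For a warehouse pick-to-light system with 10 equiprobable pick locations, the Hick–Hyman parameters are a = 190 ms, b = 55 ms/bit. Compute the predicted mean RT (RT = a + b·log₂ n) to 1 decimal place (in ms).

372.7 ms

log₂(10) = 3.3219 bits, so RT = 190 + 55 × 3.3219 ≈ 372.706 ms.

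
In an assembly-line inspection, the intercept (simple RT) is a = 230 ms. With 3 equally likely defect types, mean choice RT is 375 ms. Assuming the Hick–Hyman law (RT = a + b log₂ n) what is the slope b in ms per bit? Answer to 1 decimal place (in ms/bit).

91.5 ms/bit

log₂(3) = 1.5850 bits.
b = (RT − a)/log₂ n = (375 − 230) / 1.5850 = 91.485 ms/bit.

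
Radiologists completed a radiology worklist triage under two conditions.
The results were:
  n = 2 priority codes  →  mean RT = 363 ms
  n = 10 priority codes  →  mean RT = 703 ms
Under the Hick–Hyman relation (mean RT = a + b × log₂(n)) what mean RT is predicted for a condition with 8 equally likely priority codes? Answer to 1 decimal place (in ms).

655.9 ms

With log₂ n on the abscissa the relation is linear; from the two conditions:
  b = (703 − 363) / (log₂ 10 − log₂ 2) = 340 / (3.3219 − 1) = 146.430 ms/bit
  a = 363 − 146.430 × 1 = 216.570 ms
Then RT(8) = 216.570 + 146.430 × log₂ 8 = 216.570 + 146.430 × 3 ≈ 655.860 ms.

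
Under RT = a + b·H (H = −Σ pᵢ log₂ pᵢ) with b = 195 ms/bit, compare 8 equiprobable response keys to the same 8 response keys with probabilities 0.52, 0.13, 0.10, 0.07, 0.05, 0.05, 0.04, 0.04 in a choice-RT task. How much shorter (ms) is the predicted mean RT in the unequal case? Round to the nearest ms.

141 ms

The RT saving is b·ΔH. Equiprobable H₀ = log₂(8) = 3.0000 bits; with the given probabilities H = 2.2777 bits.
b·(H₀ − H) = 195 × (3.0000 − 2.2777) = 140.85 ms.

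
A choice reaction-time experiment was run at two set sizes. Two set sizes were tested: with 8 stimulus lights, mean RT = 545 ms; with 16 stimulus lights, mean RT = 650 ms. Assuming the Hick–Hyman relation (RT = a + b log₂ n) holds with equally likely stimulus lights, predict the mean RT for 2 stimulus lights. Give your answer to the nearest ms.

Solve the two-equation system in a and b:
  b = (650 − 545) / (log₂ 16 − log₂ 8) = 105 / (4 − 3) = 105 ms/bit
  a = 545 − 105 × 3 = 230 ms
Then RT(2) = 230 + 105 × log₂ 2 = 230 + 105 × 1 ≈ 335.000 ms.

335 ms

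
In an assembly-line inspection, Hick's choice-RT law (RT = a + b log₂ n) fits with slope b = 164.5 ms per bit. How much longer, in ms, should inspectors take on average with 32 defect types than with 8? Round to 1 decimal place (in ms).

329.0 ms

The intercept a cancels: ΔRT = b·(log₂ n₂ − log₂ n₁) = b·log₂(n₂/n₁).
log₂(32) − log₂(8) = log₂(32/8) = log₂(4) = 2.
ΔRT = 164.5 × 2.0000 = 329.000 ms.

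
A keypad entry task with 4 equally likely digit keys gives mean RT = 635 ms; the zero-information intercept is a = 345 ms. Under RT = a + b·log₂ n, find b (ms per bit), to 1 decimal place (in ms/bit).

145.0 ms/bit

4 alternatives carry log₂ 4 = 2 bits; the choice cost is 635 − 345 = 290 ms, so b = 290/2 = 145.000 ms/bit.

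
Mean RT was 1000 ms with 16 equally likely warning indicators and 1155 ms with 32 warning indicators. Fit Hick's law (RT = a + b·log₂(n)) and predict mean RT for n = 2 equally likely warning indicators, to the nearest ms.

535 ms

Solve the two-equation system in a and b:
  b = (1155 − 1000) / (log₂ 32 − log₂ 16) = 155 / (5 − 4) = 155 ms/bit
  a = 1000 − 155 × 4 = 380 ms
Then RT(2) = 380 + 155 × log₂ 2 = 380 + 155 × 1 ≈ 535.000 ms.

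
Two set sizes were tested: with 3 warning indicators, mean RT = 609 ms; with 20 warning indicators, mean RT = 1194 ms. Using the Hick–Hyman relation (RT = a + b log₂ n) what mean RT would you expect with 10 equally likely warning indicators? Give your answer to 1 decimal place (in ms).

Solve the two-equation system in a and b:
  b = (1194 − 609) / (log₂ 20 − log₂ 3) = 585 / (4.3219 − 1.5850) = 213.740 ms/bit
  a = 609 − 213.740 × 1.5850 = 270.230 ms
Then RT(10) = 270.230 + 213.740 × log₂ 10 = 270.230 + 213.740 × 3.3219 ≈ 980.260 ms.

980.3 ms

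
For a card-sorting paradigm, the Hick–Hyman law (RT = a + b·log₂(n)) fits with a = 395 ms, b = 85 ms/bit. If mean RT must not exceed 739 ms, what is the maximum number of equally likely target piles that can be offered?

16

85·log₂ n ≤ 739 − 395 = 344, giving log₂ n ≤ 4.0471 and n ≤ 16.531. The largest whole number is 16.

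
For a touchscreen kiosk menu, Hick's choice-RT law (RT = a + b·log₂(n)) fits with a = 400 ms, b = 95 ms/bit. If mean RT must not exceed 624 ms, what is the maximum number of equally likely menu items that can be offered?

Set 400 + 95·log₂ n ≤ 624 → log₂ n ≤ (624 − 400)/95 = 2.3579.
So n ≤ 2^2.3579 = 5.126; the largest integer n is 5.

5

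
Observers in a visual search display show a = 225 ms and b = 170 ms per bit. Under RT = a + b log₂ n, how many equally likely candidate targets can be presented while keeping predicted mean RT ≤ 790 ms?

Information budget: (790 − 225)/170 = 3.3235 bits, so n ≤ 2^3.3235 = 10.011 → at most 10.

10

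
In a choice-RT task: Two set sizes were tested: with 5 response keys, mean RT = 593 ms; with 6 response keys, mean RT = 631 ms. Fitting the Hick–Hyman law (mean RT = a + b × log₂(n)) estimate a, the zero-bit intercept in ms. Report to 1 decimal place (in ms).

b = (RT₂ − RT₁)/(log₂ n₂ − log₂ n₁) = (631 − 593)/(2.5850 − 2.3219) = 144.468 ms/bit.
Intercept: a = 593 − 144.468·log₂(5) = 257.556 ms.

257.6 ms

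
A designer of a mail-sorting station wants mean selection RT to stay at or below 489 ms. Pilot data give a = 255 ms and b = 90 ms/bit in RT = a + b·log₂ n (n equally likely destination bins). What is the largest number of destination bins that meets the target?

6

90·log₂ n ≤ 489 − 255 = 234, giving log₂ n ≤ 2.6000 and n ≤ 6.063. The largest whole number is 6.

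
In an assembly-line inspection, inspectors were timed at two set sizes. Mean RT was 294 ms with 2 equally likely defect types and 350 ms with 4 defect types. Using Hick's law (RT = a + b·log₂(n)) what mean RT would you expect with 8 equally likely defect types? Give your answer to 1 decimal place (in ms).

Fit slope and intercept:
  b = (350 − 294) / (log₂ 4 − log₂ 2) = 56 / (2 − 1) = 56.000 ms/bit
  a = 294 − 56.000 × 1 = 238.000 ms
Then RT(8) = 238.000 + 56.000 × log₂ 8 = 238.000 + 56.000 × 3 ≈ 406.000 ms.

406.0 ms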